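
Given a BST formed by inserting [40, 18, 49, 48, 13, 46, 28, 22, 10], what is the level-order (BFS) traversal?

Tree insertion order: [40, 18, 49, 48, 13, 46, 28, 22, 10]
Tree (level-order array): [40, 18, 49, 13, 28, 48, None, 10, None, 22, None, 46]
BFS from the root, enqueuing left then right child of each popped node:
  queue [40] -> pop 40, enqueue [18, 49], visited so far: [40]
  queue [18, 49] -> pop 18, enqueue [13, 28], visited so far: [40, 18]
  queue [49, 13, 28] -> pop 49, enqueue [48], visited so far: [40, 18, 49]
  queue [13, 28, 48] -> pop 13, enqueue [10], visited so far: [40, 18, 49, 13]
  queue [28, 48, 10] -> pop 28, enqueue [22], visited so far: [40, 18, 49, 13, 28]
  queue [48, 10, 22] -> pop 48, enqueue [46], visited so far: [40, 18, 49, 13, 28, 48]
  queue [10, 22, 46] -> pop 10, enqueue [none], visited so far: [40, 18, 49, 13, 28, 48, 10]
  queue [22, 46] -> pop 22, enqueue [none], visited so far: [40, 18, 49, 13, 28, 48, 10, 22]
  queue [46] -> pop 46, enqueue [none], visited so far: [40, 18, 49, 13, 28, 48, 10, 22, 46]
Result: [40, 18, 49, 13, 28, 48, 10, 22, 46]


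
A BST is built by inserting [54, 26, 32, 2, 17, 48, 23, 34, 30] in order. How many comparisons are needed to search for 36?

Search path for 36: 54 -> 26 -> 32 -> 48 -> 34
Found: False
Comparisons: 5


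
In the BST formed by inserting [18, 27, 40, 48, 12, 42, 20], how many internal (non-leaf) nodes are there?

Tree built from: [18, 27, 40, 48, 12, 42, 20]
Tree (level-order array): [18, 12, 27, None, None, 20, 40, None, None, None, 48, 42]
Rule: An internal node has at least one child.
Per-node child counts:
  node 18: 2 child(ren)
  node 12: 0 child(ren)
  node 27: 2 child(ren)
  node 20: 0 child(ren)
  node 40: 1 child(ren)
  node 48: 1 child(ren)
  node 42: 0 child(ren)
Matching nodes: [18, 27, 40, 48]
Count of internal (non-leaf) nodes: 4


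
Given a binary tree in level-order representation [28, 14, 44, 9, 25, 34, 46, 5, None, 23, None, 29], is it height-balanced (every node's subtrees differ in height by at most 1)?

Tree (level-order array): [28, 14, 44, 9, 25, 34, 46, 5, None, 23, None, 29]
Definition: a tree is height-balanced if, at every node, |h(left) - h(right)| <= 1 (empty subtree has height -1).
Bottom-up per-node check:
  node 5: h_left=-1, h_right=-1, diff=0 [OK], height=0
  node 9: h_left=0, h_right=-1, diff=1 [OK], height=1
  node 23: h_left=-1, h_right=-1, diff=0 [OK], height=0
  node 25: h_left=0, h_right=-1, diff=1 [OK], height=1
  node 14: h_left=1, h_right=1, diff=0 [OK], height=2
  node 29: h_left=-1, h_right=-1, diff=0 [OK], height=0
  node 34: h_left=0, h_right=-1, diff=1 [OK], height=1
  node 46: h_left=-1, h_right=-1, diff=0 [OK], height=0
  node 44: h_left=1, h_right=0, diff=1 [OK], height=2
  node 28: h_left=2, h_right=2, diff=0 [OK], height=3
All nodes satisfy the balance condition.
Result: Balanced


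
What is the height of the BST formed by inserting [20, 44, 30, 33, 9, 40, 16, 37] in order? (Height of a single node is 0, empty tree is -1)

Insertion order: [20, 44, 30, 33, 9, 40, 16, 37]
Tree (level-order array): [20, 9, 44, None, 16, 30, None, None, None, None, 33, None, 40, 37]
Compute height bottom-up (empty subtree = -1):
  height(16) = 1 + max(-1, -1) = 0
  height(9) = 1 + max(-1, 0) = 1
  height(37) = 1 + max(-1, -1) = 0
  height(40) = 1 + max(0, -1) = 1
  height(33) = 1 + max(-1, 1) = 2
  height(30) = 1 + max(-1, 2) = 3
  height(44) = 1 + max(3, -1) = 4
  height(20) = 1 + max(1, 4) = 5
Height = 5


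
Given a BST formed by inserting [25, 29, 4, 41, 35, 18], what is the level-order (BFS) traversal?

Tree insertion order: [25, 29, 4, 41, 35, 18]
Tree (level-order array): [25, 4, 29, None, 18, None, 41, None, None, 35]
BFS from the root, enqueuing left then right child of each popped node:
  queue [25] -> pop 25, enqueue [4, 29], visited so far: [25]
  queue [4, 29] -> pop 4, enqueue [18], visited so far: [25, 4]
  queue [29, 18] -> pop 29, enqueue [41], visited so far: [25, 4, 29]
  queue [18, 41] -> pop 18, enqueue [none], visited so far: [25, 4, 29, 18]
  queue [41] -> pop 41, enqueue [35], visited so far: [25, 4, 29, 18, 41]
  queue [35] -> pop 35, enqueue [none], visited so far: [25, 4, 29, 18, 41, 35]
Result: [25, 4, 29, 18, 41, 35]


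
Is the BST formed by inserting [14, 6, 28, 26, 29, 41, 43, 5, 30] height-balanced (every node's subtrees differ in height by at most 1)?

Tree (level-order array): [14, 6, 28, 5, None, 26, 29, None, None, None, None, None, 41, 30, 43]
Definition: a tree is height-balanced if, at every node, |h(left) - h(right)| <= 1 (empty subtree has height -1).
Bottom-up per-node check:
  node 5: h_left=-1, h_right=-1, diff=0 [OK], height=0
  node 6: h_left=0, h_right=-1, diff=1 [OK], height=1
  node 26: h_left=-1, h_right=-1, diff=0 [OK], height=0
  node 30: h_left=-1, h_right=-1, diff=0 [OK], height=0
  node 43: h_left=-1, h_right=-1, diff=0 [OK], height=0
  node 41: h_left=0, h_right=0, diff=0 [OK], height=1
  node 29: h_left=-1, h_right=1, diff=2 [FAIL (|-1-1|=2 > 1)], height=2
  node 28: h_left=0, h_right=2, diff=2 [FAIL (|0-2|=2 > 1)], height=3
  node 14: h_left=1, h_right=3, diff=2 [FAIL (|1-3|=2 > 1)], height=4
Node 29 violates the condition: |-1 - 1| = 2 > 1.
Result: Not balanced


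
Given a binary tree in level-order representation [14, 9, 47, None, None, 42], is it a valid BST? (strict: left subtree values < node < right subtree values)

Level-order array: [14, 9, 47, None, None, 42]
Validate using subtree bounds (lo, hi): at each node, require lo < value < hi,
then recurse left with hi=value and right with lo=value.
Preorder trace (stopping at first violation):
  at node 14 with bounds (-inf, +inf): OK
  at node 9 with bounds (-inf, 14): OK
  at node 47 with bounds (14, +inf): OK
  at node 42 with bounds (14, 47): OK
No violation found at any node.
Result: Valid BST


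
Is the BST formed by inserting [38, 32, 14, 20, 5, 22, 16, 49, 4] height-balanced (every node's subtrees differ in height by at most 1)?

Tree (level-order array): [38, 32, 49, 14, None, None, None, 5, 20, 4, None, 16, 22]
Definition: a tree is height-balanced if, at every node, |h(left) - h(right)| <= 1 (empty subtree has height -1).
Bottom-up per-node check:
  node 4: h_left=-1, h_right=-1, diff=0 [OK], height=0
  node 5: h_left=0, h_right=-1, diff=1 [OK], height=1
  node 16: h_left=-1, h_right=-1, diff=0 [OK], height=0
  node 22: h_left=-1, h_right=-1, diff=0 [OK], height=0
  node 20: h_left=0, h_right=0, diff=0 [OK], height=1
  node 14: h_left=1, h_right=1, diff=0 [OK], height=2
  node 32: h_left=2, h_right=-1, diff=3 [FAIL (|2--1|=3 > 1)], height=3
  node 49: h_left=-1, h_right=-1, diff=0 [OK], height=0
  node 38: h_left=3, h_right=0, diff=3 [FAIL (|3-0|=3 > 1)], height=4
Node 32 violates the condition: |2 - -1| = 3 > 1.
Result: Not balanced


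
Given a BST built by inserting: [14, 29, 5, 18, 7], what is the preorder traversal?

Tree insertion order: [14, 29, 5, 18, 7]
Tree (level-order array): [14, 5, 29, None, 7, 18]
Preorder traversal: [14, 5, 7, 29, 18]


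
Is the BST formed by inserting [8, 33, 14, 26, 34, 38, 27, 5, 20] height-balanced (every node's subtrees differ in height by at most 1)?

Tree (level-order array): [8, 5, 33, None, None, 14, 34, None, 26, None, 38, 20, 27]
Definition: a tree is height-balanced if, at every node, |h(left) - h(right)| <= 1 (empty subtree has height -1).
Bottom-up per-node check:
  node 5: h_left=-1, h_right=-1, diff=0 [OK], height=0
  node 20: h_left=-1, h_right=-1, diff=0 [OK], height=0
  node 27: h_left=-1, h_right=-1, diff=0 [OK], height=0
  node 26: h_left=0, h_right=0, diff=0 [OK], height=1
  node 14: h_left=-1, h_right=1, diff=2 [FAIL (|-1-1|=2 > 1)], height=2
  node 38: h_left=-1, h_right=-1, diff=0 [OK], height=0
  node 34: h_left=-1, h_right=0, diff=1 [OK], height=1
  node 33: h_left=2, h_right=1, diff=1 [OK], height=3
  node 8: h_left=0, h_right=3, diff=3 [FAIL (|0-3|=3 > 1)], height=4
Node 14 violates the condition: |-1 - 1| = 2 > 1.
Result: Not balanced


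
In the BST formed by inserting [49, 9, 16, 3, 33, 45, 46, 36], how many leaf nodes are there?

Tree built from: [49, 9, 16, 3, 33, 45, 46, 36]
Tree (level-order array): [49, 9, None, 3, 16, None, None, None, 33, None, 45, 36, 46]
Rule: A leaf has 0 children.
Per-node child counts:
  node 49: 1 child(ren)
  node 9: 2 child(ren)
  node 3: 0 child(ren)
  node 16: 1 child(ren)
  node 33: 1 child(ren)
  node 45: 2 child(ren)
  node 36: 0 child(ren)
  node 46: 0 child(ren)
Matching nodes: [3, 36, 46]
Count of leaf nodes: 3


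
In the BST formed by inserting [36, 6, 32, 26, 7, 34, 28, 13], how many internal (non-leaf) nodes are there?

Tree built from: [36, 6, 32, 26, 7, 34, 28, 13]
Tree (level-order array): [36, 6, None, None, 32, 26, 34, 7, 28, None, None, None, 13]
Rule: An internal node has at least one child.
Per-node child counts:
  node 36: 1 child(ren)
  node 6: 1 child(ren)
  node 32: 2 child(ren)
  node 26: 2 child(ren)
  node 7: 1 child(ren)
  node 13: 0 child(ren)
  node 28: 0 child(ren)
  node 34: 0 child(ren)
Matching nodes: [36, 6, 32, 26, 7]
Count of internal (non-leaf) nodes: 5


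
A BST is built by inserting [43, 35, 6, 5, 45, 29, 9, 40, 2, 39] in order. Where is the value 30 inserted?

Starting tree (level order): [43, 35, 45, 6, 40, None, None, 5, 29, 39, None, 2, None, 9]
Insertion path: 43 -> 35 -> 6 -> 29
Result: insert 30 as right child of 29
Final tree (level order): [43, 35, 45, 6, 40, None, None, 5, 29, 39, None, 2, None, 9, 30]


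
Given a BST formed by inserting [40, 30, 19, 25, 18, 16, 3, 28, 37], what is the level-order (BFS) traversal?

Tree insertion order: [40, 30, 19, 25, 18, 16, 3, 28, 37]
Tree (level-order array): [40, 30, None, 19, 37, 18, 25, None, None, 16, None, None, 28, 3]
BFS from the root, enqueuing left then right child of each popped node:
  queue [40] -> pop 40, enqueue [30], visited so far: [40]
  queue [30] -> pop 30, enqueue [19, 37], visited so far: [40, 30]
  queue [19, 37] -> pop 19, enqueue [18, 25], visited so far: [40, 30, 19]
  queue [37, 18, 25] -> pop 37, enqueue [none], visited so far: [40, 30, 19, 37]
  queue [18, 25] -> pop 18, enqueue [16], visited so far: [40, 30, 19, 37, 18]
  queue [25, 16] -> pop 25, enqueue [28], visited so far: [40, 30, 19, 37, 18, 25]
  queue [16, 28] -> pop 16, enqueue [3], visited so far: [40, 30, 19, 37, 18, 25, 16]
  queue [28, 3] -> pop 28, enqueue [none], visited so far: [40, 30, 19, 37, 18, 25, 16, 28]
  queue [3] -> pop 3, enqueue [none], visited so far: [40, 30, 19, 37, 18, 25, 16, 28, 3]
Result: [40, 30, 19, 37, 18, 25, 16, 28, 3]


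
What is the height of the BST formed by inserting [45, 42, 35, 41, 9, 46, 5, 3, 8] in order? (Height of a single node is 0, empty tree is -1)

Insertion order: [45, 42, 35, 41, 9, 46, 5, 3, 8]
Tree (level-order array): [45, 42, 46, 35, None, None, None, 9, 41, 5, None, None, None, 3, 8]
Compute height bottom-up (empty subtree = -1):
  height(3) = 1 + max(-1, -1) = 0
  height(8) = 1 + max(-1, -1) = 0
  height(5) = 1 + max(0, 0) = 1
  height(9) = 1 + max(1, -1) = 2
  height(41) = 1 + max(-1, -1) = 0
  height(35) = 1 + max(2, 0) = 3
  height(42) = 1 + max(3, -1) = 4
  height(46) = 1 + max(-1, -1) = 0
  height(45) = 1 + max(4, 0) = 5
Height = 5


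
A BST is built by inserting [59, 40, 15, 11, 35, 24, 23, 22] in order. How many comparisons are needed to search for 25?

Search path for 25: 59 -> 40 -> 15 -> 35 -> 24
Found: False
Comparisons: 5


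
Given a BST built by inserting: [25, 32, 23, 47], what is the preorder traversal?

Tree insertion order: [25, 32, 23, 47]
Tree (level-order array): [25, 23, 32, None, None, None, 47]
Preorder traversal: [25, 23, 32, 47]


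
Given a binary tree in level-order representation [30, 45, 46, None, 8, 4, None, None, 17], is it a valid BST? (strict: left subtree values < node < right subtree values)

Level-order array: [30, 45, 46, None, 8, 4, None, None, 17]
Validate using subtree bounds (lo, hi): at each node, require lo < value < hi,
then recurse left with hi=value and right with lo=value.
Preorder trace (stopping at first violation):
  at node 30 with bounds (-inf, +inf): OK
  at node 45 with bounds (-inf, 30): VIOLATION
Node 45 violates its bound: not (-inf < 45 < 30).
Result: Not a valid BST


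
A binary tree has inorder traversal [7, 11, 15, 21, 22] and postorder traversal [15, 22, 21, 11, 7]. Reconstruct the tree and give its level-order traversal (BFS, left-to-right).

Inorder:   [7, 11, 15, 21, 22]
Postorder: [15, 22, 21, 11, 7]
Algorithm: postorder visits root last, so walk postorder right-to-left;
each value is the root of the current inorder slice — split it at that
value, recurse on the right subtree first, then the left.
Recursive splits:
  root=7; inorder splits into left=[], right=[11, 15, 21, 22]
  root=11; inorder splits into left=[], right=[15, 21, 22]
  root=21; inorder splits into left=[15], right=[22]
  root=22; inorder splits into left=[], right=[]
  root=15; inorder splits into left=[], right=[]
Reconstructed level-order: [7, 11, 21, 15, 22]


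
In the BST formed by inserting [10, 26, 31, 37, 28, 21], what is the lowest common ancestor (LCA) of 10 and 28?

Tree insertion order: [10, 26, 31, 37, 28, 21]
Tree (level-order array): [10, None, 26, 21, 31, None, None, 28, 37]
In a BST, the LCA of p=10, q=28 is the first node v on the
root-to-leaf path with p <= v <= q (go left if both < v, right if both > v).
Walk from root:
  at 10: 10 <= 10 <= 28, this is the LCA
LCA = 10


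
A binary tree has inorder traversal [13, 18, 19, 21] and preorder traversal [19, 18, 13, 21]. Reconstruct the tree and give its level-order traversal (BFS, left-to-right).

Inorder:  [13, 18, 19, 21]
Preorder: [19, 18, 13, 21]
Algorithm: preorder visits root first, so consume preorder in order;
for each root, split the current inorder slice at that value into
left-subtree inorder and right-subtree inorder, then recurse.
Recursive splits:
  root=19; inorder splits into left=[13, 18], right=[21]
  root=18; inorder splits into left=[13], right=[]
  root=13; inorder splits into left=[], right=[]
  root=21; inorder splits into left=[], right=[]
Reconstructed level-order: [19, 18, 21, 13]


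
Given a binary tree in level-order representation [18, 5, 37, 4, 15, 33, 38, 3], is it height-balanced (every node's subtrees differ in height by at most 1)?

Tree (level-order array): [18, 5, 37, 4, 15, 33, 38, 3]
Definition: a tree is height-balanced if, at every node, |h(left) - h(right)| <= 1 (empty subtree has height -1).
Bottom-up per-node check:
  node 3: h_left=-1, h_right=-1, diff=0 [OK], height=0
  node 4: h_left=0, h_right=-1, diff=1 [OK], height=1
  node 15: h_left=-1, h_right=-1, diff=0 [OK], height=0
  node 5: h_left=1, h_right=0, diff=1 [OK], height=2
  node 33: h_left=-1, h_right=-1, diff=0 [OK], height=0
  node 38: h_left=-1, h_right=-1, diff=0 [OK], height=0
  node 37: h_left=0, h_right=0, diff=0 [OK], height=1
  node 18: h_left=2, h_right=1, diff=1 [OK], height=3
All nodes satisfy the balance condition.
Result: Balanced


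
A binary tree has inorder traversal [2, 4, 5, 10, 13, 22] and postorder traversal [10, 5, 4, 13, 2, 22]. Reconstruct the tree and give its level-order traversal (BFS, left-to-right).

Inorder:   [2, 4, 5, 10, 13, 22]
Postorder: [10, 5, 4, 13, 2, 22]
Algorithm: postorder visits root last, so walk postorder right-to-left;
each value is the root of the current inorder slice — split it at that
value, recurse on the right subtree first, then the left.
Recursive splits:
  root=22; inorder splits into left=[2, 4, 5, 10, 13], right=[]
  root=2; inorder splits into left=[], right=[4, 5, 10, 13]
  root=13; inorder splits into left=[4, 5, 10], right=[]
  root=4; inorder splits into left=[], right=[5, 10]
  root=5; inorder splits into left=[], right=[10]
  root=10; inorder splits into left=[], right=[]
Reconstructed level-order: [22, 2, 13, 4, 5, 10]


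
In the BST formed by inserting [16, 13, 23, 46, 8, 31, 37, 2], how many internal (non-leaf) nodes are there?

Tree built from: [16, 13, 23, 46, 8, 31, 37, 2]
Tree (level-order array): [16, 13, 23, 8, None, None, 46, 2, None, 31, None, None, None, None, 37]
Rule: An internal node has at least one child.
Per-node child counts:
  node 16: 2 child(ren)
  node 13: 1 child(ren)
  node 8: 1 child(ren)
  node 2: 0 child(ren)
  node 23: 1 child(ren)
  node 46: 1 child(ren)
  node 31: 1 child(ren)
  node 37: 0 child(ren)
Matching nodes: [16, 13, 8, 23, 46, 31]
Count of internal (non-leaf) nodes: 6


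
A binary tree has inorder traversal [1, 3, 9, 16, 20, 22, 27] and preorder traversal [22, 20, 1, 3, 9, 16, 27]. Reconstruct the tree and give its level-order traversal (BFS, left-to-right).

Inorder:  [1, 3, 9, 16, 20, 22, 27]
Preorder: [22, 20, 1, 3, 9, 16, 27]
Algorithm: preorder visits root first, so consume preorder in order;
for each root, split the current inorder slice at that value into
left-subtree inorder and right-subtree inorder, then recurse.
Recursive splits:
  root=22; inorder splits into left=[1, 3, 9, 16, 20], right=[27]
  root=20; inorder splits into left=[1, 3, 9, 16], right=[]
  root=1; inorder splits into left=[], right=[3, 9, 16]
  root=3; inorder splits into left=[], right=[9, 16]
  root=9; inorder splits into left=[], right=[16]
  root=16; inorder splits into left=[], right=[]
  root=27; inorder splits into left=[], right=[]
Reconstructed level-order: [22, 20, 27, 1, 3, 9, 16]


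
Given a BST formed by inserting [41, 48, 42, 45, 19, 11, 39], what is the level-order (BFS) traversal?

Tree insertion order: [41, 48, 42, 45, 19, 11, 39]
Tree (level-order array): [41, 19, 48, 11, 39, 42, None, None, None, None, None, None, 45]
BFS from the root, enqueuing left then right child of each popped node:
  queue [41] -> pop 41, enqueue [19, 48], visited so far: [41]
  queue [19, 48] -> pop 19, enqueue [11, 39], visited so far: [41, 19]
  queue [48, 11, 39] -> pop 48, enqueue [42], visited so far: [41, 19, 48]
  queue [11, 39, 42] -> pop 11, enqueue [none], visited so far: [41, 19, 48, 11]
  queue [39, 42] -> pop 39, enqueue [none], visited so far: [41, 19, 48, 11, 39]
  queue [42] -> pop 42, enqueue [45], visited so far: [41, 19, 48, 11, 39, 42]
  queue [45] -> pop 45, enqueue [none], visited so far: [41, 19, 48, 11, 39, 42, 45]
Result: [41, 19, 48, 11, 39, 42, 45]


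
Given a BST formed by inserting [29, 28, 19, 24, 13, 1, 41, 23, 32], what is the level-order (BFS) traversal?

Tree insertion order: [29, 28, 19, 24, 13, 1, 41, 23, 32]
Tree (level-order array): [29, 28, 41, 19, None, 32, None, 13, 24, None, None, 1, None, 23]
BFS from the root, enqueuing left then right child of each popped node:
  queue [29] -> pop 29, enqueue [28, 41], visited so far: [29]
  queue [28, 41] -> pop 28, enqueue [19], visited so far: [29, 28]
  queue [41, 19] -> pop 41, enqueue [32], visited so far: [29, 28, 41]
  queue [19, 32] -> pop 19, enqueue [13, 24], visited so far: [29, 28, 41, 19]
  queue [32, 13, 24] -> pop 32, enqueue [none], visited so far: [29, 28, 41, 19, 32]
  queue [13, 24] -> pop 13, enqueue [1], visited so far: [29, 28, 41, 19, 32, 13]
  queue [24, 1] -> pop 24, enqueue [23], visited so far: [29, 28, 41, 19, 32, 13, 24]
  queue [1, 23] -> pop 1, enqueue [none], visited so far: [29, 28, 41, 19, 32, 13, 24, 1]
  queue [23] -> pop 23, enqueue [none], visited so far: [29, 28, 41, 19, 32, 13, 24, 1, 23]
Result: [29, 28, 41, 19, 32, 13, 24, 1, 23]


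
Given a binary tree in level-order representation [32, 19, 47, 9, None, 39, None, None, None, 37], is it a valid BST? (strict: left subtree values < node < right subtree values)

Level-order array: [32, 19, 47, 9, None, 39, None, None, None, 37]
Validate using subtree bounds (lo, hi): at each node, require lo < value < hi,
then recurse left with hi=value and right with lo=value.
Preorder trace (stopping at first violation):
  at node 32 with bounds (-inf, +inf): OK
  at node 19 with bounds (-inf, 32): OK
  at node 9 with bounds (-inf, 19): OK
  at node 47 with bounds (32, +inf): OK
  at node 39 with bounds (32, 47): OK
  at node 37 with bounds (32, 39): OK
No violation found at any node.
Result: Valid BST


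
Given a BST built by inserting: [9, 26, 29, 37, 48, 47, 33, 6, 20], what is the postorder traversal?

Tree insertion order: [9, 26, 29, 37, 48, 47, 33, 6, 20]
Tree (level-order array): [9, 6, 26, None, None, 20, 29, None, None, None, 37, 33, 48, None, None, 47]
Postorder traversal: [6, 20, 33, 47, 48, 37, 29, 26, 9]


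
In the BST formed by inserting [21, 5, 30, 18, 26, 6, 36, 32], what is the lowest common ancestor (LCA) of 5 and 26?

Tree insertion order: [21, 5, 30, 18, 26, 6, 36, 32]
Tree (level-order array): [21, 5, 30, None, 18, 26, 36, 6, None, None, None, 32]
In a BST, the LCA of p=5, q=26 is the first node v on the
root-to-leaf path with p <= v <= q (go left if both < v, right if both > v).
Walk from root:
  at 21: 5 <= 21 <= 26, this is the LCA
LCA = 21


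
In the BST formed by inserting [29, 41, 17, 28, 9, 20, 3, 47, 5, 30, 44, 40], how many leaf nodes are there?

Tree built from: [29, 41, 17, 28, 9, 20, 3, 47, 5, 30, 44, 40]
Tree (level-order array): [29, 17, 41, 9, 28, 30, 47, 3, None, 20, None, None, 40, 44, None, None, 5]
Rule: A leaf has 0 children.
Per-node child counts:
  node 29: 2 child(ren)
  node 17: 2 child(ren)
  node 9: 1 child(ren)
  node 3: 1 child(ren)
  node 5: 0 child(ren)
  node 28: 1 child(ren)
  node 20: 0 child(ren)
  node 41: 2 child(ren)
  node 30: 1 child(ren)
  node 40: 0 child(ren)
  node 47: 1 child(ren)
  node 44: 0 child(ren)
Matching nodes: [5, 20, 40, 44]
Count of leaf nodes: 4


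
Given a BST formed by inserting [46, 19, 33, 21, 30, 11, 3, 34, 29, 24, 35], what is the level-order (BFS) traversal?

Tree insertion order: [46, 19, 33, 21, 30, 11, 3, 34, 29, 24, 35]
Tree (level-order array): [46, 19, None, 11, 33, 3, None, 21, 34, None, None, None, 30, None, 35, 29, None, None, None, 24]
BFS from the root, enqueuing left then right child of each popped node:
  queue [46] -> pop 46, enqueue [19], visited so far: [46]
  queue [19] -> pop 19, enqueue [11, 33], visited so far: [46, 19]
  queue [11, 33] -> pop 11, enqueue [3], visited so far: [46, 19, 11]
  queue [33, 3] -> pop 33, enqueue [21, 34], visited so far: [46, 19, 11, 33]
  queue [3, 21, 34] -> pop 3, enqueue [none], visited so far: [46, 19, 11, 33, 3]
  queue [21, 34] -> pop 21, enqueue [30], visited so far: [46, 19, 11, 33, 3, 21]
  queue [34, 30] -> pop 34, enqueue [35], visited so far: [46, 19, 11, 33, 3, 21, 34]
  queue [30, 35] -> pop 30, enqueue [29], visited so far: [46, 19, 11, 33, 3, 21, 34, 30]
  queue [35, 29] -> pop 35, enqueue [none], visited so far: [46, 19, 11, 33, 3, 21, 34, 30, 35]
  queue [29] -> pop 29, enqueue [24], visited so far: [46, 19, 11, 33, 3, 21, 34, 30, 35, 29]
  queue [24] -> pop 24, enqueue [none], visited so far: [46, 19, 11, 33, 3, 21, 34, 30, 35, 29, 24]
Result: [46, 19, 11, 33, 3, 21, 34, 30, 35, 29, 24]


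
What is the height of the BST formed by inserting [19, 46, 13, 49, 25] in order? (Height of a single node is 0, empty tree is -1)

Insertion order: [19, 46, 13, 49, 25]
Tree (level-order array): [19, 13, 46, None, None, 25, 49]
Compute height bottom-up (empty subtree = -1):
  height(13) = 1 + max(-1, -1) = 0
  height(25) = 1 + max(-1, -1) = 0
  height(49) = 1 + max(-1, -1) = 0
  height(46) = 1 + max(0, 0) = 1
  height(19) = 1 + max(0, 1) = 2
Height = 2


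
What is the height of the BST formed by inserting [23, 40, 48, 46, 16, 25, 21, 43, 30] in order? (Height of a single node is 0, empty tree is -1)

Insertion order: [23, 40, 48, 46, 16, 25, 21, 43, 30]
Tree (level-order array): [23, 16, 40, None, 21, 25, 48, None, None, None, 30, 46, None, None, None, 43]
Compute height bottom-up (empty subtree = -1):
  height(21) = 1 + max(-1, -1) = 0
  height(16) = 1 + max(-1, 0) = 1
  height(30) = 1 + max(-1, -1) = 0
  height(25) = 1 + max(-1, 0) = 1
  height(43) = 1 + max(-1, -1) = 0
  height(46) = 1 + max(0, -1) = 1
  height(48) = 1 + max(1, -1) = 2
  height(40) = 1 + max(1, 2) = 3
  height(23) = 1 + max(1, 3) = 4
Height = 4


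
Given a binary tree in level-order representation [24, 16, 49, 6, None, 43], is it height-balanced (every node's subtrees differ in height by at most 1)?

Tree (level-order array): [24, 16, 49, 6, None, 43]
Definition: a tree is height-balanced if, at every node, |h(left) - h(right)| <= 1 (empty subtree has height -1).
Bottom-up per-node check:
  node 6: h_left=-1, h_right=-1, diff=0 [OK], height=0
  node 16: h_left=0, h_right=-1, diff=1 [OK], height=1
  node 43: h_left=-1, h_right=-1, diff=0 [OK], height=0
  node 49: h_left=0, h_right=-1, diff=1 [OK], height=1
  node 24: h_left=1, h_right=1, diff=0 [OK], height=2
All nodes satisfy the balance condition.
Result: Balanced


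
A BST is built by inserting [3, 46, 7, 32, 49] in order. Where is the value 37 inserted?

Starting tree (level order): [3, None, 46, 7, 49, None, 32]
Insertion path: 3 -> 46 -> 7 -> 32
Result: insert 37 as right child of 32
Final tree (level order): [3, None, 46, 7, 49, None, 32, None, None, None, 37]


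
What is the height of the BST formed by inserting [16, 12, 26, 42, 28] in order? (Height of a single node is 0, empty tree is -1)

Insertion order: [16, 12, 26, 42, 28]
Tree (level-order array): [16, 12, 26, None, None, None, 42, 28]
Compute height bottom-up (empty subtree = -1):
  height(12) = 1 + max(-1, -1) = 0
  height(28) = 1 + max(-1, -1) = 0
  height(42) = 1 + max(0, -1) = 1
  height(26) = 1 + max(-1, 1) = 2
  height(16) = 1 + max(0, 2) = 3
Height = 3


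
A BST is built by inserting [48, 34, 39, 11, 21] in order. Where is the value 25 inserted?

Starting tree (level order): [48, 34, None, 11, 39, None, 21]
Insertion path: 48 -> 34 -> 11 -> 21
Result: insert 25 as right child of 21
Final tree (level order): [48, 34, None, 11, 39, None, 21, None, None, None, 25]


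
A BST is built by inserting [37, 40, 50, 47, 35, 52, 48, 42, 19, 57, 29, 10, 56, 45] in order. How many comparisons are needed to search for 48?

Search path for 48: 37 -> 40 -> 50 -> 47 -> 48
Found: True
Comparisons: 5


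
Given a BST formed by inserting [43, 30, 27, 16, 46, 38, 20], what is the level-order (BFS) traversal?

Tree insertion order: [43, 30, 27, 16, 46, 38, 20]
Tree (level-order array): [43, 30, 46, 27, 38, None, None, 16, None, None, None, None, 20]
BFS from the root, enqueuing left then right child of each popped node:
  queue [43] -> pop 43, enqueue [30, 46], visited so far: [43]
  queue [30, 46] -> pop 30, enqueue [27, 38], visited so far: [43, 30]
  queue [46, 27, 38] -> pop 46, enqueue [none], visited so far: [43, 30, 46]
  queue [27, 38] -> pop 27, enqueue [16], visited so far: [43, 30, 46, 27]
  queue [38, 16] -> pop 38, enqueue [none], visited so far: [43, 30, 46, 27, 38]
  queue [16] -> pop 16, enqueue [20], visited so far: [43, 30, 46, 27, 38, 16]
  queue [20] -> pop 20, enqueue [none], visited so far: [43, 30, 46, 27, 38, 16, 20]
Result: [43, 30, 46, 27, 38, 16, 20]


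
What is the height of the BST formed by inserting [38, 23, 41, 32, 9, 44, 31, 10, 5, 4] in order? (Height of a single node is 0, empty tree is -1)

Insertion order: [38, 23, 41, 32, 9, 44, 31, 10, 5, 4]
Tree (level-order array): [38, 23, 41, 9, 32, None, 44, 5, 10, 31, None, None, None, 4]
Compute height bottom-up (empty subtree = -1):
  height(4) = 1 + max(-1, -1) = 0
  height(5) = 1 + max(0, -1) = 1
  height(10) = 1 + max(-1, -1) = 0
  height(9) = 1 + max(1, 0) = 2
  height(31) = 1 + max(-1, -1) = 0
  height(32) = 1 + max(0, -1) = 1
  height(23) = 1 + max(2, 1) = 3
  height(44) = 1 + max(-1, -1) = 0
  height(41) = 1 + max(-1, 0) = 1
  height(38) = 1 + max(3, 1) = 4
Height = 4


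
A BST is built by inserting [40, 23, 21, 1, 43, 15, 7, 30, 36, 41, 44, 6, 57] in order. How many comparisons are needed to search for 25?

Search path for 25: 40 -> 23 -> 30
Found: False
Comparisons: 3


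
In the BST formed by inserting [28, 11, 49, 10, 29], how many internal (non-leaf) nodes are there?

Tree built from: [28, 11, 49, 10, 29]
Tree (level-order array): [28, 11, 49, 10, None, 29]
Rule: An internal node has at least one child.
Per-node child counts:
  node 28: 2 child(ren)
  node 11: 1 child(ren)
  node 10: 0 child(ren)
  node 49: 1 child(ren)
  node 29: 0 child(ren)
Matching nodes: [28, 11, 49]
Count of internal (non-leaf) nodes: 3


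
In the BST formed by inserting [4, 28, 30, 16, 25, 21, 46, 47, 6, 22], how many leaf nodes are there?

Tree built from: [4, 28, 30, 16, 25, 21, 46, 47, 6, 22]
Tree (level-order array): [4, None, 28, 16, 30, 6, 25, None, 46, None, None, 21, None, None, 47, None, 22]
Rule: A leaf has 0 children.
Per-node child counts:
  node 4: 1 child(ren)
  node 28: 2 child(ren)
  node 16: 2 child(ren)
  node 6: 0 child(ren)
  node 25: 1 child(ren)
  node 21: 1 child(ren)
  node 22: 0 child(ren)
  node 30: 1 child(ren)
  node 46: 1 child(ren)
  node 47: 0 child(ren)
Matching nodes: [6, 22, 47]
Count of leaf nodes: 3


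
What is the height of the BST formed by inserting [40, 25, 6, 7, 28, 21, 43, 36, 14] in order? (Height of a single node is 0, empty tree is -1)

Insertion order: [40, 25, 6, 7, 28, 21, 43, 36, 14]
Tree (level-order array): [40, 25, 43, 6, 28, None, None, None, 7, None, 36, None, 21, None, None, 14]
Compute height bottom-up (empty subtree = -1):
  height(14) = 1 + max(-1, -1) = 0
  height(21) = 1 + max(0, -1) = 1
  height(7) = 1 + max(-1, 1) = 2
  height(6) = 1 + max(-1, 2) = 3
  height(36) = 1 + max(-1, -1) = 0
  height(28) = 1 + max(-1, 0) = 1
  height(25) = 1 + max(3, 1) = 4
  height(43) = 1 + max(-1, -1) = 0
  height(40) = 1 + max(4, 0) = 5
Height = 5


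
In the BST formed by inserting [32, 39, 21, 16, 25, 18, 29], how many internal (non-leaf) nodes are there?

Tree built from: [32, 39, 21, 16, 25, 18, 29]
Tree (level-order array): [32, 21, 39, 16, 25, None, None, None, 18, None, 29]
Rule: An internal node has at least one child.
Per-node child counts:
  node 32: 2 child(ren)
  node 21: 2 child(ren)
  node 16: 1 child(ren)
  node 18: 0 child(ren)
  node 25: 1 child(ren)
  node 29: 0 child(ren)
  node 39: 0 child(ren)
Matching nodes: [32, 21, 16, 25]
Count of internal (non-leaf) nodes: 4


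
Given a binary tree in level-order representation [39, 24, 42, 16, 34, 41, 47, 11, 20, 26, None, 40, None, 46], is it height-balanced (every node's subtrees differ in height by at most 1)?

Tree (level-order array): [39, 24, 42, 16, 34, 41, 47, 11, 20, 26, None, 40, None, 46]
Definition: a tree is height-balanced if, at every node, |h(left) - h(right)| <= 1 (empty subtree has height -1).
Bottom-up per-node check:
  node 11: h_left=-1, h_right=-1, diff=0 [OK], height=0
  node 20: h_left=-1, h_right=-1, diff=0 [OK], height=0
  node 16: h_left=0, h_right=0, diff=0 [OK], height=1
  node 26: h_left=-1, h_right=-1, diff=0 [OK], height=0
  node 34: h_left=0, h_right=-1, diff=1 [OK], height=1
  node 24: h_left=1, h_right=1, diff=0 [OK], height=2
  node 40: h_left=-1, h_right=-1, diff=0 [OK], height=0
  node 41: h_left=0, h_right=-1, diff=1 [OK], height=1
  node 46: h_left=-1, h_right=-1, diff=0 [OK], height=0
  node 47: h_left=0, h_right=-1, diff=1 [OK], height=1
  node 42: h_left=1, h_right=1, diff=0 [OK], height=2
  node 39: h_left=2, h_right=2, diff=0 [OK], height=3
All nodes satisfy the balance condition.
Result: Balanced


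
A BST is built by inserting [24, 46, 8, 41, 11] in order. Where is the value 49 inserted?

Starting tree (level order): [24, 8, 46, None, 11, 41]
Insertion path: 24 -> 46
Result: insert 49 as right child of 46
Final tree (level order): [24, 8, 46, None, 11, 41, 49]


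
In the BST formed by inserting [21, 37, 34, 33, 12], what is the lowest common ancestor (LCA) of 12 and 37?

Tree insertion order: [21, 37, 34, 33, 12]
Tree (level-order array): [21, 12, 37, None, None, 34, None, 33]
In a BST, the LCA of p=12, q=37 is the first node v on the
root-to-leaf path with p <= v <= q (go left if both < v, right if both > v).
Walk from root:
  at 21: 12 <= 21 <= 37, this is the LCA
LCA = 21


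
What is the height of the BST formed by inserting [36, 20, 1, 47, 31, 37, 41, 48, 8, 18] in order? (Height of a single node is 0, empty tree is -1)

Insertion order: [36, 20, 1, 47, 31, 37, 41, 48, 8, 18]
Tree (level-order array): [36, 20, 47, 1, 31, 37, 48, None, 8, None, None, None, 41, None, None, None, 18]
Compute height bottom-up (empty subtree = -1):
  height(18) = 1 + max(-1, -1) = 0
  height(8) = 1 + max(-1, 0) = 1
  height(1) = 1 + max(-1, 1) = 2
  height(31) = 1 + max(-1, -1) = 0
  height(20) = 1 + max(2, 0) = 3
  height(41) = 1 + max(-1, -1) = 0
  height(37) = 1 + max(-1, 0) = 1
  height(48) = 1 + max(-1, -1) = 0
  height(47) = 1 + max(1, 0) = 2
  height(36) = 1 + max(3, 2) = 4
Height = 4


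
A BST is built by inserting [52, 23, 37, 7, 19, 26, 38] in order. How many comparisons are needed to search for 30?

Search path for 30: 52 -> 23 -> 37 -> 26
Found: False
Comparisons: 4


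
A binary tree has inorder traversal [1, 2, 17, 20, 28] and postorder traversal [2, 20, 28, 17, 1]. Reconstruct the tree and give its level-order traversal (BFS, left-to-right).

Inorder:   [1, 2, 17, 20, 28]
Postorder: [2, 20, 28, 17, 1]
Algorithm: postorder visits root last, so walk postorder right-to-left;
each value is the root of the current inorder slice — split it at that
value, recurse on the right subtree first, then the left.
Recursive splits:
  root=1; inorder splits into left=[], right=[2, 17, 20, 28]
  root=17; inorder splits into left=[2], right=[20, 28]
  root=28; inorder splits into left=[20], right=[]
  root=20; inorder splits into left=[], right=[]
  root=2; inorder splits into left=[], right=[]
Reconstructed level-order: [1, 17, 2, 28, 20]


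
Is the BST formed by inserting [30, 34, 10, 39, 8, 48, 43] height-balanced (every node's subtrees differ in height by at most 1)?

Tree (level-order array): [30, 10, 34, 8, None, None, 39, None, None, None, 48, 43]
Definition: a tree is height-balanced if, at every node, |h(left) - h(right)| <= 1 (empty subtree has height -1).
Bottom-up per-node check:
  node 8: h_left=-1, h_right=-1, diff=0 [OK], height=0
  node 10: h_left=0, h_right=-1, diff=1 [OK], height=1
  node 43: h_left=-1, h_right=-1, diff=0 [OK], height=0
  node 48: h_left=0, h_right=-1, diff=1 [OK], height=1
  node 39: h_left=-1, h_right=1, diff=2 [FAIL (|-1-1|=2 > 1)], height=2
  node 34: h_left=-1, h_right=2, diff=3 [FAIL (|-1-2|=3 > 1)], height=3
  node 30: h_left=1, h_right=3, diff=2 [FAIL (|1-3|=2 > 1)], height=4
Node 39 violates the condition: |-1 - 1| = 2 > 1.
Result: Not balanced


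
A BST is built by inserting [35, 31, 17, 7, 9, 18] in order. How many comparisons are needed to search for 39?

Search path for 39: 35
Found: False
Comparisons: 1


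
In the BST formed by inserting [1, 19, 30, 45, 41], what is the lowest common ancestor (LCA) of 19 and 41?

Tree insertion order: [1, 19, 30, 45, 41]
Tree (level-order array): [1, None, 19, None, 30, None, 45, 41]
In a BST, the LCA of p=19, q=41 is the first node v on the
root-to-leaf path with p <= v <= q (go left if both < v, right if both > v).
Walk from root:
  at 1: both 19 and 41 > 1, go right
  at 19: 19 <= 19 <= 41, this is the LCA
LCA = 19


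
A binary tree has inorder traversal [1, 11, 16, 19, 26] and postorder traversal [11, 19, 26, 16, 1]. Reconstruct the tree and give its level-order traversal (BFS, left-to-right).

Inorder:   [1, 11, 16, 19, 26]
Postorder: [11, 19, 26, 16, 1]
Algorithm: postorder visits root last, so walk postorder right-to-left;
each value is the root of the current inorder slice — split it at that
value, recurse on the right subtree first, then the left.
Recursive splits:
  root=1; inorder splits into left=[], right=[11, 16, 19, 26]
  root=16; inorder splits into left=[11], right=[19, 26]
  root=26; inorder splits into left=[19], right=[]
  root=19; inorder splits into left=[], right=[]
  root=11; inorder splits into left=[], right=[]
Reconstructed level-order: [1, 16, 11, 26, 19]


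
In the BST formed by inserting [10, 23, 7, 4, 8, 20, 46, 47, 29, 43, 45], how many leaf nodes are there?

Tree built from: [10, 23, 7, 4, 8, 20, 46, 47, 29, 43, 45]
Tree (level-order array): [10, 7, 23, 4, 8, 20, 46, None, None, None, None, None, None, 29, 47, None, 43, None, None, None, 45]
Rule: A leaf has 0 children.
Per-node child counts:
  node 10: 2 child(ren)
  node 7: 2 child(ren)
  node 4: 0 child(ren)
  node 8: 0 child(ren)
  node 23: 2 child(ren)
  node 20: 0 child(ren)
  node 46: 2 child(ren)
  node 29: 1 child(ren)
  node 43: 1 child(ren)
  node 45: 0 child(ren)
  node 47: 0 child(ren)
Matching nodes: [4, 8, 20, 45, 47]
Count of leaf nodes: 5


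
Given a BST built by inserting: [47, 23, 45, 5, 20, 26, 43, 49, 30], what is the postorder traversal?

Tree insertion order: [47, 23, 45, 5, 20, 26, 43, 49, 30]
Tree (level-order array): [47, 23, 49, 5, 45, None, None, None, 20, 26, None, None, None, None, 43, 30]
Postorder traversal: [20, 5, 30, 43, 26, 45, 23, 49, 47]


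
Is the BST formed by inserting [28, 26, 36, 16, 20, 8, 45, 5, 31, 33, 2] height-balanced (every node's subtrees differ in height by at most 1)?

Tree (level-order array): [28, 26, 36, 16, None, 31, 45, 8, 20, None, 33, None, None, 5, None, None, None, None, None, 2]
Definition: a tree is height-balanced if, at every node, |h(left) - h(right)| <= 1 (empty subtree has height -1).
Bottom-up per-node check:
  node 2: h_left=-1, h_right=-1, diff=0 [OK], height=0
  node 5: h_left=0, h_right=-1, diff=1 [OK], height=1
  node 8: h_left=1, h_right=-1, diff=2 [FAIL (|1--1|=2 > 1)], height=2
  node 20: h_left=-1, h_right=-1, diff=0 [OK], height=0
  node 16: h_left=2, h_right=0, diff=2 [FAIL (|2-0|=2 > 1)], height=3
  node 26: h_left=3, h_right=-1, diff=4 [FAIL (|3--1|=4 > 1)], height=4
  node 33: h_left=-1, h_right=-1, diff=0 [OK], height=0
  node 31: h_left=-1, h_right=0, diff=1 [OK], height=1
  node 45: h_left=-1, h_right=-1, diff=0 [OK], height=0
  node 36: h_left=1, h_right=0, diff=1 [OK], height=2
  node 28: h_left=4, h_right=2, diff=2 [FAIL (|4-2|=2 > 1)], height=5
Node 8 violates the condition: |1 - -1| = 2 > 1.
Result: Not balanced


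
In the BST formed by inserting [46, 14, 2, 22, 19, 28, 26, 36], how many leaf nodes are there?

Tree built from: [46, 14, 2, 22, 19, 28, 26, 36]
Tree (level-order array): [46, 14, None, 2, 22, None, None, 19, 28, None, None, 26, 36]
Rule: A leaf has 0 children.
Per-node child counts:
  node 46: 1 child(ren)
  node 14: 2 child(ren)
  node 2: 0 child(ren)
  node 22: 2 child(ren)
  node 19: 0 child(ren)
  node 28: 2 child(ren)
  node 26: 0 child(ren)
  node 36: 0 child(ren)
Matching nodes: [2, 19, 26, 36]
Count of leaf nodes: 4


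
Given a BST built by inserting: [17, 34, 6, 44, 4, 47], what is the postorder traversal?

Tree insertion order: [17, 34, 6, 44, 4, 47]
Tree (level-order array): [17, 6, 34, 4, None, None, 44, None, None, None, 47]
Postorder traversal: [4, 6, 47, 44, 34, 17]


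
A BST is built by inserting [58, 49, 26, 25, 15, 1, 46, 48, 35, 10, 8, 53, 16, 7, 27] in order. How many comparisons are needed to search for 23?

Search path for 23: 58 -> 49 -> 26 -> 25 -> 15 -> 16
Found: False
Comparisons: 6


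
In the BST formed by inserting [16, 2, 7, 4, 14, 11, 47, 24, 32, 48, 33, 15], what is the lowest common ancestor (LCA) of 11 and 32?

Tree insertion order: [16, 2, 7, 4, 14, 11, 47, 24, 32, 48, 33, 15]
Tree (level-order array): [16, 2, 47, None, 7, 24, 48, 4, 14, None, 32, None, None, None, None, 11, 15, None, 33]
In a BST, the LCA of p=11, q=32 is the first node v on the
root-to-leaf path with p <= v <= q (go left if both < v, right if both > v).
Walk from root:
  at 16: 11 <= 16 <= 32, this is the LCA
LCA = 16


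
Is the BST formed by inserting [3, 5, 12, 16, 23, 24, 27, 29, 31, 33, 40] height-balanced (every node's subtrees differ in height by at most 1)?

Tree (level-order array): [3, None, 5, None, 12, None, 16, None, 23, None, 24, None, 27, None, 29, None, 31, None, 33, None, 40]
Definition: a tree is height-balanced if, at every node, |h(left) - h(right)| <= 1 (empty subtree has height -1).
Bottom-up per-node check:
  node 40: h_left=-1, h_right=-1, diff=0 [OK], height=0
  node 33: h_left=-1, h_right=0, diff=1 [OK], height=1
  node 31: h_left=-1, h_right=1, diff=2 [FAIL (|-1-1|=2 > 1)], height=2
  node 29: h_left=-1, h_right=2, diff=3 [FAIL (|-1-2|=3 > 1)], height=3
  node 27: h_left=-1, h_right=3, diff=4 [FAIL (|-1-3|=4 > 1)], height=4
  node 24: h_left=-1, h_right=4, diff=5 [FAIL (|-1-4|=5 > 1)], height=5
  node 23: h_left=-1, h_right=5, diff=6 [FAIL (|-1-5|=6 > 1)], height=6
  node 16: h_left=-1, h_right=6, diff=7 [FAIL (|-1-6|=7 > 1)], height=7
  node 12: h_left=-1, h_right=7, diff=8 [FAIL (|-1-7|=8 > 1)], height=8
  node 5: h_left=-1, h_right=8, diff=9 [FAIL (|-1-8|=9 > 1)], height=9
  node 3: h_left=-1, h_right=9, diff=10 [FAIL (|-1-9|=10 > 1)], height=10
Node 31 violates the condition: |-1 - 1| = 2 > 1.
Result: Not balanced
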